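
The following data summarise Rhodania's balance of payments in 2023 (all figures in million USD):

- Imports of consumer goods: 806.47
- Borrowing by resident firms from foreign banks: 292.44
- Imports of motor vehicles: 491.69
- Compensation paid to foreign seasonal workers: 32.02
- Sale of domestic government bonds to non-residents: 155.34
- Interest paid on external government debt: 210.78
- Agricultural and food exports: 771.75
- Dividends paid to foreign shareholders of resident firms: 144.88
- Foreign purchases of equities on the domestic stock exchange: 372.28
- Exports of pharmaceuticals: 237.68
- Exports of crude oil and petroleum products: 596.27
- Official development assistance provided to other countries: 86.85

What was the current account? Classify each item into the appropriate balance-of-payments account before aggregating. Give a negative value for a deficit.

Goods: 596.27 - 491.69 + 771.75 - 806.47 + 237.68 = 307.54
Primary income: -210.78 - 32.02 - 144.88 = -387.68
Secondary income: -86.85
Current account = 307.54 + (-387.68) + (-86.85) = -166.99
(Excluded from the current account — financial account: borrowing by resident firms from foreign banks 292.44, sale of domestic government bonds to non-residents 155.34, foreign purchases of equities on the domestic stock exchange 372.28.)

-166.99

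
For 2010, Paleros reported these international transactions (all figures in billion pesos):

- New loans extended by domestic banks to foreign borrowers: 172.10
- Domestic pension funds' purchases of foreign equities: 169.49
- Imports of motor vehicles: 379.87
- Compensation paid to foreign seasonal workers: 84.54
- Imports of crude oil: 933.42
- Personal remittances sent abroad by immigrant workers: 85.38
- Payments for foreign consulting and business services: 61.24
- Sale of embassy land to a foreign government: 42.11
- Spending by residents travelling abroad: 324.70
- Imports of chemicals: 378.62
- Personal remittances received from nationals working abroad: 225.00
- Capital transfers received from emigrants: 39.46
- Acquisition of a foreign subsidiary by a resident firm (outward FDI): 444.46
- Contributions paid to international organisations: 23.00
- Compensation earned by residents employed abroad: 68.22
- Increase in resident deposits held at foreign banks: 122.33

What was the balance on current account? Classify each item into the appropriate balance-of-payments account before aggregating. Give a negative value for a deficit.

-1977.55

Goods: -379.87 - 378.62 - 933.42 = -1691.91
Services: -61.24 - 324.70 = -385.94
Primary income: -84.54 + 68.22 = -16.32
Secondary income: -23.00 + 225.00 - 85.38 = 116.62
Current account = (-1691.91) + (-385.94) + (-16.32) + 116.62 = -1977.55
(Excluded from the current account — financial account: new loans extended by domestic banks to foreign borrowers 172.10, domestic pension funds' purchases of foreign equities 169.49, acquisition of a foreign subsidiary by a resident firm (outward FDI) 444.46, increase in resident deposits held at foreign banks 122.33; capital account: sale of embassy land to a foreign government 42.11, capital transfers received from emigrants 39.46.)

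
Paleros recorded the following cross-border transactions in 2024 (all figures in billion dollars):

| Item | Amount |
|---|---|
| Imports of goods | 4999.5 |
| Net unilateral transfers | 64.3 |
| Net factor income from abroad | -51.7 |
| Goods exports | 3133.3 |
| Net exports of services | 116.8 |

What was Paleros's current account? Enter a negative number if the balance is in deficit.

Goods balance = 3133.3 - 4999.5 = -1866.2
Services balance = 116.8
Trade balance (goods + services) = -1866.2 + 116.8 = -1749.4
Net primary income = -51.7
Net secondary income = 64.3
Current account = -1749.4 + (-51.7) + 64.3 = -1736.8

-1736.8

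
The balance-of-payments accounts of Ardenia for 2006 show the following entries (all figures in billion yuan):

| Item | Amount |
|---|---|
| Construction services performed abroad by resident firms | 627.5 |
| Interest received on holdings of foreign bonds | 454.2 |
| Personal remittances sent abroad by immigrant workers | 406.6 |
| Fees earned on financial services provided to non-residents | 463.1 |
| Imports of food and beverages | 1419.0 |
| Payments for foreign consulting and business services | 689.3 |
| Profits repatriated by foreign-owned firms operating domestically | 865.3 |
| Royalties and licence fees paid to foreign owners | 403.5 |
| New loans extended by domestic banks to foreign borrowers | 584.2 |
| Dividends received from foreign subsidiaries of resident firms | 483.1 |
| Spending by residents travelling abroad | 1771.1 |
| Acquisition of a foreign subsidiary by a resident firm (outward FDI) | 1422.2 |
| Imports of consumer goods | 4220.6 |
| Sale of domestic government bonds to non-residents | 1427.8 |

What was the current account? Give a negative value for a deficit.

Goods: -1419.0 - 4220.6 = -5639.6
Services: -403.5 + 463.1 + 627.5 - 1771.1 - 689.3 = -1773.3
Primary income: 483.1 - 865.3 + 454.2 = 72.0
Secondary income: -406.6
Current account = (-5639.6) + (-1773.3) + 72.0 + (-406.6) = -7747.5
(Excluded from the current account — financial account: new loans extended by domestic banks to foreign borrowers 584.2, acquisition of a foreign subsidiary by a resident firm (outward FDI) 1422.2, sale of domestic government bonds to non-residents 1427.8.)

-7747.5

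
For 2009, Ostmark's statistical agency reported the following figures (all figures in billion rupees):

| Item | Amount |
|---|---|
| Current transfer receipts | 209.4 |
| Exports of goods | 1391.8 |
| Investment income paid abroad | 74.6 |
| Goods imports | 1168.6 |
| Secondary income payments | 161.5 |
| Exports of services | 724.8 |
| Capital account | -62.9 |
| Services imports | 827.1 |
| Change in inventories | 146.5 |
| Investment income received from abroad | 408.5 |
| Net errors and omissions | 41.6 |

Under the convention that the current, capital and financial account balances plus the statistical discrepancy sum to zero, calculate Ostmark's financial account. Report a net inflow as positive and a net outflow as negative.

-481.4

Goods balance = 1391.8 - 1168.6 = 223.2
Services balance = 724.8 - 827.1 = -102.3
Trade balance (goods + services) = 223.2 + (-102.3) = 120.9
Net primary income = 408.5 - 74.6 = 333.9
Net secondary income = 209.4 - 161.5 = 47.9
Current account = 120.9 + 333.9 + 47.9 = 502.7
Financial account = -(502.7 + (-62.9) + 41.6) = -481.4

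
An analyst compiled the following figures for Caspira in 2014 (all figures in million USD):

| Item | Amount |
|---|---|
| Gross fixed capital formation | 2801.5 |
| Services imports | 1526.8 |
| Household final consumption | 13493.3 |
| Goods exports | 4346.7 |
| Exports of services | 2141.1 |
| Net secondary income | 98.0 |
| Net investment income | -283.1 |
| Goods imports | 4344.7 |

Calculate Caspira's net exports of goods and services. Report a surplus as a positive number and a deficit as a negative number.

Goods balance = 4346.7 - 4344.7 = 2.0
Services balance = 2141.1 - 1526.8 = 614.3
Trade balance (goods + services) = 2.0 + 614.3 = 616.3

616.3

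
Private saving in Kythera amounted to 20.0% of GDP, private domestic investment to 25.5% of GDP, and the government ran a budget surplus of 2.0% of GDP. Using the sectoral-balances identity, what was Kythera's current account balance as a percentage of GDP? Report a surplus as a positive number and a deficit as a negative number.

-3.5

By the sectoral-balances identity, CA = (S_private - I) + (T - G).
Private balance = 20.0 - 25.5 = -5.5
Government balance (T - G) = 2.0
CA = -5.5 + 2.0 = -3.5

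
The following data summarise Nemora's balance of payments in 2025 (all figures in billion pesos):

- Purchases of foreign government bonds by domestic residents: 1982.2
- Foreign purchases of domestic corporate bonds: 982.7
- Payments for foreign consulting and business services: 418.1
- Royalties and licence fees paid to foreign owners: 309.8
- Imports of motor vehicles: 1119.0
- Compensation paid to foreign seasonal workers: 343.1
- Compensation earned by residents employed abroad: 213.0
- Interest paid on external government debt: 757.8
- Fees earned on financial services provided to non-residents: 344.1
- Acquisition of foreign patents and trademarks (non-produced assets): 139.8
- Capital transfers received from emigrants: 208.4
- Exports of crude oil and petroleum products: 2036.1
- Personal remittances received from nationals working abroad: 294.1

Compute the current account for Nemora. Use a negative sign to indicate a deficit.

Goods: -1119.0 + 2036.1 = 917.1
Services: -418.1 + 344.1 - 309.8 = -383.8
Primary income: -757.8 + 213.0 - 343.1 = -887.9
Secondary income: 294.1
Current account = 917.1 + (-383.8) + (-887.9) + 294.1 = -60.5
(Excluded from the current account — financial account: purchases of foreign government bonds by domestic residents 1982.2, foreign purchases of domestic corporate bonds 982.7; capital account: acquisition of foreign patents and trademarks (non-produced assets) 139.8, capital transfers received from emigrants 208.4.)

-60.5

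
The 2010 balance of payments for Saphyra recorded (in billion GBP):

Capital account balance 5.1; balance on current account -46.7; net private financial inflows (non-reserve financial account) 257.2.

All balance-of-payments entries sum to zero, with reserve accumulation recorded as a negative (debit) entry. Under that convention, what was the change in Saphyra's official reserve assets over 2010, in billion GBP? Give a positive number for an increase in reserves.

215.6

Official reserve transactions balance = -((-46.7) + 5.1 + 257.2) = -215.6
An accumulation of reserves is recorded as a debit (negative entry), so the change in the stock of reserves is the negative of that balance.
Change in official reserves = -(-215.6) = 215.6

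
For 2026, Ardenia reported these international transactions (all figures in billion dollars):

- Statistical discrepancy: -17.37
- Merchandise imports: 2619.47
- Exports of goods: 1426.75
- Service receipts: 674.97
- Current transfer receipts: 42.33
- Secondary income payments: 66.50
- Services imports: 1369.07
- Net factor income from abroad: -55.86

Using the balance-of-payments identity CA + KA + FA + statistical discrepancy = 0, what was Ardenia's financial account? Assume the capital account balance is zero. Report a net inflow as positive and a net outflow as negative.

1984.22

Goods balance = 1426.75 - 2619.47 = -1192.72
Services balance = 674.97 - 1369.07 = -694.10
Trade balance (goods + services) = -1192.72 + (-694.10) = -1886.82
Net primary income = -55.86
Net secondary income = 42.33 - 66.50 = -24.17
Current account = -1886.82 + (-55.86) + (-24.17) = -1966.85
Financial account = -(-1966.85 + (-17.37)) = 1984.22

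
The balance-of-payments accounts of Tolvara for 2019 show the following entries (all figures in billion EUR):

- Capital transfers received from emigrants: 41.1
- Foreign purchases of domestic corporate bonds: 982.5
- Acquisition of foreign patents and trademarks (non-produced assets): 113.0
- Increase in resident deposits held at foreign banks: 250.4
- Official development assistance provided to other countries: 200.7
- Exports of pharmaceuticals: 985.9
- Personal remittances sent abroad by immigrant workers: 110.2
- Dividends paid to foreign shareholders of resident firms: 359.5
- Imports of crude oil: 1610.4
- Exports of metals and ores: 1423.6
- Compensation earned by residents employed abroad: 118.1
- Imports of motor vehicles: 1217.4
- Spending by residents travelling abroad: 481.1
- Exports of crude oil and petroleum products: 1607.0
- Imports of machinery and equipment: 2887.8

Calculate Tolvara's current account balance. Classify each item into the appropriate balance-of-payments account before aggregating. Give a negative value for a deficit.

-2732.5

Goods: 1423.6 - 1217.4 - 2887.8 - 1610.4 + 985.9 + 1607.0 = -1699.1
Services: -481.1
Primary income: -359.5 + 118.1 = -241.4
Secondary income: -110.2 - 200.7 = -310.9
Current account = (-1699.1) + (-481.1) + (-241.4) + (-310.9) = -2732.5
(Excluded from the current account — capital account: capital transfers received from emigrants 41.1, acquisition of foreign patents and trademarks (non-produced assets) 113.0; financial account: foreign purchases of domestic corporate bonds 982.5, increase in resident deposits held at foreign banks 250.4.)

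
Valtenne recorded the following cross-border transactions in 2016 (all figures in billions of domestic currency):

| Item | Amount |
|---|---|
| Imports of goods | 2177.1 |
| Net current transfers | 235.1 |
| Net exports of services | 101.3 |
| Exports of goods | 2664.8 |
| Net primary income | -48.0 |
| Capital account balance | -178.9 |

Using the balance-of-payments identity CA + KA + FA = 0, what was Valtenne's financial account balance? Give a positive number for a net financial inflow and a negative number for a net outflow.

Goods balance = 2664.8 - 2177.1 = 487.7
Services balance = 101.3
Trade balance (goods + services) = 487.7 + 101.3 = 589.0
Net primary income = -48.0
Net secondary income = 235.1
Current account = 589.0 + (-48.0) + 235.1 = 776.1
Financial account = -(776.1 + (-178.9)) = -597.2

-597.2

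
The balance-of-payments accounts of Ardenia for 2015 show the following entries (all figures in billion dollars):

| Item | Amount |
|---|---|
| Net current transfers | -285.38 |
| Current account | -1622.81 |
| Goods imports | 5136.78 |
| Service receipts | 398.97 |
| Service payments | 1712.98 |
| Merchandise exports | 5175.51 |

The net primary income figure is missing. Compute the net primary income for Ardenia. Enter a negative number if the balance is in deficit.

Current account = goods balance + services balance + net primary income + net secondary income
Sum of the known components = -1560.66
Net primary income = CA - (known components) = -1622.81 - (-1560.66) = -62.15

-62.15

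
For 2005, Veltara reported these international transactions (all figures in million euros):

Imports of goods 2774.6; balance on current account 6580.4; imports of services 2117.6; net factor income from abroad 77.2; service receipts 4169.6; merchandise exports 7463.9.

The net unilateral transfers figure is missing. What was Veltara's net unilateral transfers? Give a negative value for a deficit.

Current account = goods balance + services balance + net primary income + net secondary income
Sum of the known components = 6818.5
Net unilateral transfers = CA - (known components) = 6580.4 - 6818.5 = -238.1

-238.1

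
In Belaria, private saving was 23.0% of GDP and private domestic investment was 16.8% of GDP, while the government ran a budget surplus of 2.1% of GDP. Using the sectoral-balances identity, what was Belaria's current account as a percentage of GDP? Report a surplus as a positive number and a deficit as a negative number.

8.3

By the sectoral-balances identity, CA = (S_private - I) + (T - G).
Private balance = 23.0 - 16.8 = 6.2
Government balance (T - G) = 2.1
CA = 6.2 + 2.1 = 8.3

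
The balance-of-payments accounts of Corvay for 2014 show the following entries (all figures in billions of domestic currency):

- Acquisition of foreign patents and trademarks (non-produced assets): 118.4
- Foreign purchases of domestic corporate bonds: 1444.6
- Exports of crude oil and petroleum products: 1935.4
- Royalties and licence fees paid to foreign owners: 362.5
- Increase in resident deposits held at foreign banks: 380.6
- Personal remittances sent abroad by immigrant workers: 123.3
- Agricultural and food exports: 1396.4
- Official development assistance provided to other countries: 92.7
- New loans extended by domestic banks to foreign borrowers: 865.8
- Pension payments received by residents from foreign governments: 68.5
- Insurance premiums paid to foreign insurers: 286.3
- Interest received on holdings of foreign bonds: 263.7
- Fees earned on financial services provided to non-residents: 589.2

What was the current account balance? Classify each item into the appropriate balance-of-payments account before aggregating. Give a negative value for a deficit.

Goods: 1396.4 + 1935.4 = 3331.8
Services: 589.2 - 362.5 - 286.3 = -59.6
Primary income: 263.7
Secondary income: -123.3 + 68.5 - 92.7 = -147.5
Current account = 3331.8 + (-59.6) + 263.7 + (-147.5) = 3388.4
(Excluded from the current account — capital account: acquisition of foreign patents and trademarks (non-produced assets) 118.4; financial account: foreign purchases of domestic corporate bonds 1444.6, increase in resident deposits held at foreign banks 380.6, new loans extended by domestic banks to foreign borrowers 865.8.)

3388.4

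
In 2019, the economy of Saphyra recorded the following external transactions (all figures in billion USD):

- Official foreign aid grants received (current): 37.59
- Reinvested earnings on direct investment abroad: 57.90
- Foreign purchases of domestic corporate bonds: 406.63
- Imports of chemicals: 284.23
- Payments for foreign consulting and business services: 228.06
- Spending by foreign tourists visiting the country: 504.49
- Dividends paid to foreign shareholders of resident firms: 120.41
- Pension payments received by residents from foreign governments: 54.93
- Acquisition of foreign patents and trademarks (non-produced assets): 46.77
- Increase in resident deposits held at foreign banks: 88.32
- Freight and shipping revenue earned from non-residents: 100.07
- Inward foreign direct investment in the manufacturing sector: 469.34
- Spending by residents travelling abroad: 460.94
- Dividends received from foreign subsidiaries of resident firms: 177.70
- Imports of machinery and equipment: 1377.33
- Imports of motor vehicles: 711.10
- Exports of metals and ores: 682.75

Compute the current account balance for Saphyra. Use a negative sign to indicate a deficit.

Goods: -284.23 - 1377.33 + 682.75 - 711.10 = -1689.91
Services: -228.06 + 100.07 + 504.49 - 460.94 = -84.44
Primary income: 177.70 - 120.41 + 57.90 = 115.19
Secondary income: 54.93 + 37.59 = 92.52
Current account = (-1689.91) + (-84.44) + 115.19 + 92.52 = -1566.64
(Excluded from the current account — financial account: foreign purchases of domestic corporate bonds 406.63, increase in resident deposits held at foreign banks 88.32, inward foreign direct investment in the manufacturing sector 469.34; capital account: acquisition of foreign patents and trademarks (non-produced assets) 46.77.)

-1566.64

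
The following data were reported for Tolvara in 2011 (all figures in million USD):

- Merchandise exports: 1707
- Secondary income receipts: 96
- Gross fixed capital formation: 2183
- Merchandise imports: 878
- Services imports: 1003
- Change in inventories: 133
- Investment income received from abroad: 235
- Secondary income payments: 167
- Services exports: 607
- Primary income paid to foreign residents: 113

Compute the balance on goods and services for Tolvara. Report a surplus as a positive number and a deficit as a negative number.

433

Goods balance = 1707 - 878 = 829
Services balance = 607 - 1003 = -396
Trade balance (goods + services) = 829 + (-396) = 433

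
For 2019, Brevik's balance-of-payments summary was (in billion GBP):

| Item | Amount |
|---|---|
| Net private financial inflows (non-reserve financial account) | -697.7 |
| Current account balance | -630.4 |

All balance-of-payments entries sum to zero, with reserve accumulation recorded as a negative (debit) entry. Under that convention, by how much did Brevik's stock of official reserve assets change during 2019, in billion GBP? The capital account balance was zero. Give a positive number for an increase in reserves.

-1328.1

Official reserve transactions balance = -((-630.4) + (-697.7)) = 1328.1
An accumulation of reserves is recorded as a debit (negative entry), so the change in the stock of reserves is the negative of that balance.
Change in official reserves = -(1328.1) = -1328.1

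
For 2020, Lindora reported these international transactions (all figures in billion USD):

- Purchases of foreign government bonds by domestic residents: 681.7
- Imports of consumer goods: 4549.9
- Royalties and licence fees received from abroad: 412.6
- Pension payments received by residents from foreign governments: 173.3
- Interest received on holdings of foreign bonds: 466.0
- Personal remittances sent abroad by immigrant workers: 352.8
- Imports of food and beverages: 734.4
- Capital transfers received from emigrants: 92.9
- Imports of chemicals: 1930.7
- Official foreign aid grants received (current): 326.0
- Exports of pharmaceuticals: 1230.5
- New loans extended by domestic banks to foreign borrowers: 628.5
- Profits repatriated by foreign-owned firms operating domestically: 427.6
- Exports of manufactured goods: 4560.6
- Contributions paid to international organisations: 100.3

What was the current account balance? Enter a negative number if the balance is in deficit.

-926.7

Goods: -4549.9 - 1930.7 + 1230.5 + 4560.6 - 734.4 = -1423.9
Services: 412.6
Primary income: -427.6 + 466.0 = 38.4
Secondary income: 173.3 - 100.3 - 352.8 + 326.0 = 46.2
Current account = (-1423.9) + 412.6 + 38.4 + 46.2 = -926.7
(Excluded from the current account — financial account: purchases of foreign government bonds by domestic residents 681.7, new loans extended by domestic banks to foreign borrowers 628.5; capital account: capital transfers received from emigrants 92.9.)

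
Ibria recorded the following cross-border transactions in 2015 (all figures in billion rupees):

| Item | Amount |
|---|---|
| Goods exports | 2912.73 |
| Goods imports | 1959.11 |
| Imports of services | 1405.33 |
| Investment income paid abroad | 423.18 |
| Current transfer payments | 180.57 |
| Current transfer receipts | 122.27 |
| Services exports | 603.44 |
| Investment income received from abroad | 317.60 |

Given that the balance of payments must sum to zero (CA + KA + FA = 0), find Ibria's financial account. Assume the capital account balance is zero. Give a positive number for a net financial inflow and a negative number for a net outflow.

12.15

Goods balance = 2912.73 - 1959.11 = 953.62
Services balance = 603.44 - 1405.33 = -801.89
Trade balance (goods + services) = 953.62 + (-801.89) = 151.73
Net primary income = 317.60 - 423.18 = -105.58
Net secondary income = 122.27 - 180.57 = -58.30
Current account = 151.73 + (-105.58) + (-58.30) = -12.15
Financial account = -(-12.15) = 12.15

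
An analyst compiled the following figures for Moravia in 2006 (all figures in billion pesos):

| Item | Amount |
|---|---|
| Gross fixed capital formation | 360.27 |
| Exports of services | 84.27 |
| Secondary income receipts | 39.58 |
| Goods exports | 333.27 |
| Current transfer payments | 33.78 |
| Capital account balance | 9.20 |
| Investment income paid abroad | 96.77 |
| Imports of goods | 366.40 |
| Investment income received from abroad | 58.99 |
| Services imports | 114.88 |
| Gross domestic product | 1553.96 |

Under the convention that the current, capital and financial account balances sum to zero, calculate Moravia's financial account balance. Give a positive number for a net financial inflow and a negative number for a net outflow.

86.52

Goods balance = 333.27 - 366.40 = -33.13
Services balance = 84.27 - 114.88 = -30.61
Trade balance (goods + services) = -33.13 + (-30.61) = -63.74
Net primary income = 58.99 - 96.77 = -37.78
Net secondary income = 39.58 - 33.78 = 5.80
Current account = -63.74 + (-37.78) + 5.80 = -95.72
Financial account = -(-95.72 + 9.20) = 86.52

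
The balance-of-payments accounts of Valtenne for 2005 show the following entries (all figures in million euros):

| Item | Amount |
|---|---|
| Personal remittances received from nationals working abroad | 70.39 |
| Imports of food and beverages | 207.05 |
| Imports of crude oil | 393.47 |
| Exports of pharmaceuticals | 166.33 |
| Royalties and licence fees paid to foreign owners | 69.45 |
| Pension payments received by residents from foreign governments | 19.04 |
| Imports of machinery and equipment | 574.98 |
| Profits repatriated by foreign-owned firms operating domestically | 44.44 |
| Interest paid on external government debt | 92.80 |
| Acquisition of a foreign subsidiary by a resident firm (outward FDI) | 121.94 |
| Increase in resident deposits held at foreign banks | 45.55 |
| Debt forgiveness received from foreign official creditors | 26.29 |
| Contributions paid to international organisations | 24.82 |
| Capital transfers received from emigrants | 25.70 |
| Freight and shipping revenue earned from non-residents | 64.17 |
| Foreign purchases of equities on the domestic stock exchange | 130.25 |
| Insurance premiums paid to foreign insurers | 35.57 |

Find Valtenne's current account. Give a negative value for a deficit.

Goods: 166.33 - 207.05 - 393.47 - 574.98 = -1009.17
Services: -35.57 + 64.17 - 69.45 = -40.85
Primary income: -92.80 - 44.44 = -137.24
Secondary income: 70.39 + 19.04 - 24.82 = 64.61
Current account = (-1009.17) + (-40.85) + (-137.24) + 64.61 = -1122.65
(Excluded from the current account — financial account: acquisition of a foreign subsidiary by a resident firm (outward FDI) 121.94, increase in resident deposits held at foreign banks 45.55, foreign purchases of equities on the domestic stock exchange 130.25; capital account: debt forgiveness received from foreign official creditors 26.29, capital transfers received from emigrants 25.70.)

-1122.65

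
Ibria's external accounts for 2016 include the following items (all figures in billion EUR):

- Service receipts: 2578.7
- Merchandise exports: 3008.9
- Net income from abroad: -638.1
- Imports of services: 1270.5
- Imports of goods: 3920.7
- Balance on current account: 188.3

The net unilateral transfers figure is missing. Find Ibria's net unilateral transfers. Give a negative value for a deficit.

430.0

Current account = goods balance + services balance + net primary income + net secondary income
Sum of the known components = -241.7
Net unilateral transfers = CA - (known components) = 188.3 - (-241.7) = 430.0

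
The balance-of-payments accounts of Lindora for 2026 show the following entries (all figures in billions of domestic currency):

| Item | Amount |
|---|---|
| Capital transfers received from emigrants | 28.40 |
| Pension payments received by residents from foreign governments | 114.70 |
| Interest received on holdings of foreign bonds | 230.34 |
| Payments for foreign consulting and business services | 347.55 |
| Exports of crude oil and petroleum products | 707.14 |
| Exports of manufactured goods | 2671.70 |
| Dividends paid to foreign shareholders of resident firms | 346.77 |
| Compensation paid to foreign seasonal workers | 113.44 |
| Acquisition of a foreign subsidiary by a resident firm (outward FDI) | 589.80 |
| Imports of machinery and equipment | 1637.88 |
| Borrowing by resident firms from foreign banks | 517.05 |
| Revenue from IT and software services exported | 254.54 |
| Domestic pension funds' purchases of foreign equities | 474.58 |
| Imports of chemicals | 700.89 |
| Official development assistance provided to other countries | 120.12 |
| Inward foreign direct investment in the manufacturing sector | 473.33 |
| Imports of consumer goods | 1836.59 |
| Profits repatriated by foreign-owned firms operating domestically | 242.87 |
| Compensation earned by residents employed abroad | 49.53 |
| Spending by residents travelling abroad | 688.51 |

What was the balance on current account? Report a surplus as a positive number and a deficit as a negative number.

Goods: 2671.70 - 700.89 + 707.14 - 1637.88 - 1836.59 = -796.52
Services: -347.55 + 254.54 - 688.51 = -781.52
Primary income: -242.87 + 49.53 - 346.77 + 230.34 - 113.44 = -423.21
Secondary income: -120.12 + 114.70 = -5.42
Current account = (-796.52) + (-781.52) + (-423.21) + (-5.42) = -2006.67
(Excluded from the current account — capital account: capital transfers received from emigrants 28.40; financial account: acquisition of a foreign subsidiary by a resident firm (outward FDI) 589.80, borrowing by resident firms from foreign banks 517.05, domestic pension funds' purchases of foreign equities 474.58, inward foreign direct investment in the manufacturing sector 473.33.)

-2006.67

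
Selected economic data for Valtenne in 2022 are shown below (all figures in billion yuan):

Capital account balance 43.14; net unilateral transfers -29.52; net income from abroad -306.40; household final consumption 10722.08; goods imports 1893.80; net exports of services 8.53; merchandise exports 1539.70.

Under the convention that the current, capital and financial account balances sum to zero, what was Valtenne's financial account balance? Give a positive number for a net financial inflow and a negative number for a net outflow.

Goods balance = 1539.70 - 1893.80 = -354.10
Services balance = 8.53
Trade balance (goods + services) = -354.10 + 8.53 = -345.57
Net primary income = -306.40
Net secondary income = -29.52
Current account = -345.57 + (-306.40) + (-29.52) = -681.49
Financial account = -(-681.49 + 43.14) = 638.35

638.35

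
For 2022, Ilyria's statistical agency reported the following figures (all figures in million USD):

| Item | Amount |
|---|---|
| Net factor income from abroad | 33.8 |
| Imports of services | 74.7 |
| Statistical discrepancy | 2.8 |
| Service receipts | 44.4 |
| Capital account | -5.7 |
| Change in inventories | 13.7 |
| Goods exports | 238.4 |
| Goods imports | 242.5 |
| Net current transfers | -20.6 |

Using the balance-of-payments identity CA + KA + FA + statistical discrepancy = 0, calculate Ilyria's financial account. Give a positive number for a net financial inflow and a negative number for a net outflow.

24.1

Goods balance = 238.4 - 242.5 = -4.1
Services balance = 44.4 - 74.7 = -30.3
Trade balance (goods + services) = -4.1 + (-30.3) = -34.4
Net primary income = 33.8
Net secondary income = -20.6
Current account = -34.4 + 33.8 + (-20.6) = -21.2
Financial account = -(-21.2 + (-5.7) + 2.8) = 24.1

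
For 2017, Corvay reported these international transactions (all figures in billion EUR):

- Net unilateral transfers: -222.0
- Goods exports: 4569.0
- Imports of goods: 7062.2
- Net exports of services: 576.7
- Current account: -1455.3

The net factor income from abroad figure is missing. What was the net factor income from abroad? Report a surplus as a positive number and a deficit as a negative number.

Current account = goods balance + services balance + net primary income + net secondary income
Sum of the known components = -2138.5
Net factor income from abroad = CA - (known components) = -1455.3 - (-2138.5) = 683.2

683.2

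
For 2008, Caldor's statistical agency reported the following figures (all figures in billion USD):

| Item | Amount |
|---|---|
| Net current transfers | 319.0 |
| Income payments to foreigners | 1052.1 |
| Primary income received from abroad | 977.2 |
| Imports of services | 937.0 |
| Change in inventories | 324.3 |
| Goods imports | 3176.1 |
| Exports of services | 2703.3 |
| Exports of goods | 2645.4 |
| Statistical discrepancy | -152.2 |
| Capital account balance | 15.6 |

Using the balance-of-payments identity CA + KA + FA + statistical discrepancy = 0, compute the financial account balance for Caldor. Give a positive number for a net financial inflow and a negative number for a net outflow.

-1343.1

Goods balance = 2645.4 - 3176.1 = -530.7
Services balance = 2703.3 - 937.0 = 1766.3
Trade balance (goods + services) = -530.7 + 1766.3 = 1235.6
Net primary income = 977.2 - 1052.1 = -74.9
Net secondary income = 319.0
Current account = 1235.6 + (-74.9) + 319.0 = 1479.7
Financial account = -(1479.7 + 15.6 + (-152.2)) = -1343.1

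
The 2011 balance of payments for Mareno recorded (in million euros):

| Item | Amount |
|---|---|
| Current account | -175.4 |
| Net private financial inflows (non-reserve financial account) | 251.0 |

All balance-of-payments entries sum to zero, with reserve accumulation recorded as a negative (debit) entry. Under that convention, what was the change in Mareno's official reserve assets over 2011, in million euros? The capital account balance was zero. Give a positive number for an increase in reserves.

75.6

Official reserve transactions balance = -((-175.4) + 251.0) = -75.6
An accumulation of reserves is recorded as a debit (negative entry), so the change in the stock of reserves is the negative of that balance.
Change in official reserves = -(-75.6) = 75.6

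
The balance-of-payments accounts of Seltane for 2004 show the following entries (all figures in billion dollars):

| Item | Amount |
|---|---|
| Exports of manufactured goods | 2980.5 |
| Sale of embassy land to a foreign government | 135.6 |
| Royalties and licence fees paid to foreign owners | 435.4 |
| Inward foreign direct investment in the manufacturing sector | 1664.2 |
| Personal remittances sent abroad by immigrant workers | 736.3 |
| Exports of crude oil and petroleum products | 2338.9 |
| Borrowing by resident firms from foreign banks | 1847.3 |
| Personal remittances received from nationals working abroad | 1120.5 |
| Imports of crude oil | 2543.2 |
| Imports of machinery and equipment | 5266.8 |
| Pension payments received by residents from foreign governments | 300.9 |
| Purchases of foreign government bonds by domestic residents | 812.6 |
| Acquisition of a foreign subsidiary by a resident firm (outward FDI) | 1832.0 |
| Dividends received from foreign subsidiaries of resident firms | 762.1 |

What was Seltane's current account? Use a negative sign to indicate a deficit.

-1478.8

Goods: 2338.9 - 2543.2 - 5266.8 + 2980.5 = -2490.6
Services: -435.4
Primary income: 762.1
Secondary income: 1120.5 + 300.9 - 736.3 = 685.1
Current account = (-2490.6) + (-435.4) + 762.1 + 685.1 = -1478.8
(Excluded from the current account — capital account: sale of embassy land to a foreign government 135.6; financial account: inward foreign direct investment in the manufacturing sector 1664.2, borrowing by resident firms from foreign banks 1847.3, purchases of foreign government bonds by domestic residents 812.6, acquisition of a foreign subsidiary by a resident firm (outward FDI) 1832.0.)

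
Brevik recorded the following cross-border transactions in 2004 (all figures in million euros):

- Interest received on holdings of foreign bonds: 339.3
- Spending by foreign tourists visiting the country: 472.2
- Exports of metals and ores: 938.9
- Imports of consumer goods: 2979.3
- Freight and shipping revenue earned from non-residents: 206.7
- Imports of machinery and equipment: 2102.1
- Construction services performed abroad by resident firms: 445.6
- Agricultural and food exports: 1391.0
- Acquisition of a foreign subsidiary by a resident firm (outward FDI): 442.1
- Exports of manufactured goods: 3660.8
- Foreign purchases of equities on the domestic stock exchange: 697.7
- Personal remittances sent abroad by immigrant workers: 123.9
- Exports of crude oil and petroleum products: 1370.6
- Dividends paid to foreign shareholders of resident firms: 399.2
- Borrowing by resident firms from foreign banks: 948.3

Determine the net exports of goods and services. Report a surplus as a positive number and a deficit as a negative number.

Goods: -2102.1 - 2979.3 + 938.9 + 3660.8 + 1391.0 + 1370.6 = 2279.9
Services: 206.7 + 472.2 + 445.6 = 1124.5
Trade balance = 2279.9 + 1124.5 = 3404.4
(Excluded from the trade balance — primary income: interest received on holdings of foreign bonds 339.3, dividends paid to foreign shareholders of resident firms 399.2; financial account: acquisition of a foreign subsidiary by a resident firm (outward FDI) 442.1, foreign purchases of equities on the domestic stock exchange 697.7, borrowing by resident firms from foreign banks 948.3; secondary income: personal remittances sent abroad by immigrant workers 123.9.)

3404.4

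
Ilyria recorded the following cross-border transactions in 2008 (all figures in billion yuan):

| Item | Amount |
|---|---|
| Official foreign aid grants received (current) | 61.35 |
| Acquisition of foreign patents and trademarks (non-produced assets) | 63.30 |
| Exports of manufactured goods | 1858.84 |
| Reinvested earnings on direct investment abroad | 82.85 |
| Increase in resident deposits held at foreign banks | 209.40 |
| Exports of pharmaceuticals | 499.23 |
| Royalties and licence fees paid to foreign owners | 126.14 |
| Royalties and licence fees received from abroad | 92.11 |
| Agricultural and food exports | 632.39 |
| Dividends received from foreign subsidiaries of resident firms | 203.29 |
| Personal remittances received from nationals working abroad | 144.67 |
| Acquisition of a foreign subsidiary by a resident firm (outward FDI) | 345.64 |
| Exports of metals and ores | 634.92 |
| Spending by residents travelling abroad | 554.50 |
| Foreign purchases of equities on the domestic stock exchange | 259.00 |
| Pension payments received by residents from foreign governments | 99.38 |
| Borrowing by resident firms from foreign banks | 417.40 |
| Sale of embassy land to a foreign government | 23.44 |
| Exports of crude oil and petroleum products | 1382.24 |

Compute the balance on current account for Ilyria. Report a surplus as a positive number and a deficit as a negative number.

Goods: 1382.24 + 1858.84 + 499.23 + 632.39 + 634.92 = 5007.62
Services: -554.50 - 126.14 + 92.11 = -588.53
Primary income: 203.29 + 82.85 = 286.14
Secondary income: 61.35 + 144.67 + 99.38 = 305.40
Current account = 5007.62 + (-588.53) + 286.14 + 305.40 = 5010.63
(Excluded from the current account — capital account: acquisition of foreign patents and trademarks (non-produced assets) 63.30, sale of embassy land to a foreign government 23.44; financial account: increase in resident deposits held at foreign banks 209.40, acquisition of a foreign subsidiary by a resident firm (outward FDI) 345.64, foreign purchases of equities on the domestic stock exchange 259.00, borrowing by resident firms from foreign banks 417.40.)

5010.63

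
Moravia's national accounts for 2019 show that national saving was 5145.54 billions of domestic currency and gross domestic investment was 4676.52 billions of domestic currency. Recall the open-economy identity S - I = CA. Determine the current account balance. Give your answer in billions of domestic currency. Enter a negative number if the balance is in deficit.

S - I = CA (net lending to the rest of the world).
CA = S - I = 5145.54 - 4676.52 = 469.02

469.02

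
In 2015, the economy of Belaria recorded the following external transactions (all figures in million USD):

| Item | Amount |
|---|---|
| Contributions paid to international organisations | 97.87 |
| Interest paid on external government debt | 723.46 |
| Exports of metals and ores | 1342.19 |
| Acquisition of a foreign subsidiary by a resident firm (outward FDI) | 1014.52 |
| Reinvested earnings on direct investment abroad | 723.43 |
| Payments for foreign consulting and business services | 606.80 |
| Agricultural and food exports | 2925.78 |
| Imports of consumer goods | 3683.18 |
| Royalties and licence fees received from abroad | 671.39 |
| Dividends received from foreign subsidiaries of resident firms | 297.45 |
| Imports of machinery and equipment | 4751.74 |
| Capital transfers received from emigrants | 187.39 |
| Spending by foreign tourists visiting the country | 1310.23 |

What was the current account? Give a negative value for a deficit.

-2592.58

Goods: -4751.74 + 2925.78 + 1342.19 - 3683.18 = -4166.95
Services: 1310.23 + 671.39 - 606.80 = 1374.82
Primary income: 723.43 - 723.46 + 297.45 = 297.42
Secondary income: -97.87
Current account = (-4166.95) + 1374.82 + 297.42 + (-97.87) = -2592.58
(Excluded from the current account — financial account: acquisition of a foreign subsidiary by a resident firm (outward FDI) 1014.52; capital account: capital transfers received from emigrants 187.39.)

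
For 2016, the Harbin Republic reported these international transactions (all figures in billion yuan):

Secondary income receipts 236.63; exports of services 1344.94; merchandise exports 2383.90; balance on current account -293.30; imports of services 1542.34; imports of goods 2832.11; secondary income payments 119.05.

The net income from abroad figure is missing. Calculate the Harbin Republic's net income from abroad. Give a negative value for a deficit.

234.73

Current account = goods balance + services balance + net primary income + net secondary income
Sum of the known components = -528.03
Net income from abroad = CA - (known components) = -293.30 - (-528.03) = 234.73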